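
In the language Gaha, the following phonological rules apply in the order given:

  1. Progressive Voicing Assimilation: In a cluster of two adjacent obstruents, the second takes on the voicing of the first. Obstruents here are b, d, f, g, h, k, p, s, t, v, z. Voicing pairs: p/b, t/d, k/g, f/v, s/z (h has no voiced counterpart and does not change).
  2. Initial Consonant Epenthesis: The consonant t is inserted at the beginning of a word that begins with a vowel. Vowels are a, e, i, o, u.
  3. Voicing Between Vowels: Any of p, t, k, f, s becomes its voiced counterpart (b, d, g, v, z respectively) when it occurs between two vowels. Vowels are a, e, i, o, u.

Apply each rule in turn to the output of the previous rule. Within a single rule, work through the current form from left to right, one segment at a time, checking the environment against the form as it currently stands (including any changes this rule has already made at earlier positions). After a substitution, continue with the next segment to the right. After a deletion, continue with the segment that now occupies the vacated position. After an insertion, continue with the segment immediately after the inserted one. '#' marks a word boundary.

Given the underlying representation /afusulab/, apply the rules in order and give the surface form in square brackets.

[tavuzulab]

1 Progressive Voicing Assimilation: no change — [afusulab]
2 Initial Consonant Epenthesis: [afusulab] → [tafusulab]
3 Voicing Between Vowels: [tafusulab] → [tavuzulab]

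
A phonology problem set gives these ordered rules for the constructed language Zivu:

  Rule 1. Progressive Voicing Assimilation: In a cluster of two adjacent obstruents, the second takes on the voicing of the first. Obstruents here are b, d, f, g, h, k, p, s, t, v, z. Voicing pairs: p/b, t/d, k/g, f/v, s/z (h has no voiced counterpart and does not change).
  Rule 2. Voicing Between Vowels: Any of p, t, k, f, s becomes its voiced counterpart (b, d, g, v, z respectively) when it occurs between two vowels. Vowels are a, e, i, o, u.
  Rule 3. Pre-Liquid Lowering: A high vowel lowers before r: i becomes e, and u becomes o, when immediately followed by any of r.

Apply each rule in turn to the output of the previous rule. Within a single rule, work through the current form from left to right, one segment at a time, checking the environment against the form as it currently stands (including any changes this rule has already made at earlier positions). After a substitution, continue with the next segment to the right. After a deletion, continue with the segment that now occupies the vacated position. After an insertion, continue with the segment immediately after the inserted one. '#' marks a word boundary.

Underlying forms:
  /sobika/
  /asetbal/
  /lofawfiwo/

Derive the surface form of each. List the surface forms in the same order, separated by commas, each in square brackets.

[sobiga], [azetpal], [lovawfiwo]

/sobika/:
  Rule 1 Progressive Voicing Assimilation: no change — [sobika]
  Rule 2 Voicing Between Vowels: [sobika] → [sobiga]
  Rule 3 Pre-Liquid Lowering: no change — [sobiga]
/asetbal/:
  Rule 1 Progressive Voicing Assimilation: [asetbal] → [asetpal]
  Rule 2 Voicing Between Vowels: [asetpal] → [azetpal]
  Rule 3 Pre-Liquid Lowering: no change — [azetpal]
/lofawfiwo/:
  Rule 1 Progressive Voicing Assimilation: no change — [lofawfiwo]
  Rule 2 Voicing Between Vowels: [lofawfiwo] → [lovawfiwo]
  Rule 3 Pre-Liquid Lowering: no change — [lovawfiwo]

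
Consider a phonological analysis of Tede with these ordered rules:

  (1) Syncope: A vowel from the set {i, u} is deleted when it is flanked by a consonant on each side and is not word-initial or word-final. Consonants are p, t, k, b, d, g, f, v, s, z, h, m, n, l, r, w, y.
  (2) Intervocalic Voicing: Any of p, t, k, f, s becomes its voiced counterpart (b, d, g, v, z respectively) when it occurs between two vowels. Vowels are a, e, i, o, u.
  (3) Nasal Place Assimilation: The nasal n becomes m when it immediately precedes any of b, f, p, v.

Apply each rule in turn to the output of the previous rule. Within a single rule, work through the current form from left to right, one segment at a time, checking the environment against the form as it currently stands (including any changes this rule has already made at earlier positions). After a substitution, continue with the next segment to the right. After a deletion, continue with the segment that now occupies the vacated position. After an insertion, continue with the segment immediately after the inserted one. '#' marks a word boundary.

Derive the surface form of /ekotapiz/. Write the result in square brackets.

[egodapz]

(1) Syncope: [ekotapiz] → [ekotapz]
(2) Intervocalic Voicing: [ekotapz] → [egodapz]
(3) Nasal Place Assimilation: no change — [egodapz]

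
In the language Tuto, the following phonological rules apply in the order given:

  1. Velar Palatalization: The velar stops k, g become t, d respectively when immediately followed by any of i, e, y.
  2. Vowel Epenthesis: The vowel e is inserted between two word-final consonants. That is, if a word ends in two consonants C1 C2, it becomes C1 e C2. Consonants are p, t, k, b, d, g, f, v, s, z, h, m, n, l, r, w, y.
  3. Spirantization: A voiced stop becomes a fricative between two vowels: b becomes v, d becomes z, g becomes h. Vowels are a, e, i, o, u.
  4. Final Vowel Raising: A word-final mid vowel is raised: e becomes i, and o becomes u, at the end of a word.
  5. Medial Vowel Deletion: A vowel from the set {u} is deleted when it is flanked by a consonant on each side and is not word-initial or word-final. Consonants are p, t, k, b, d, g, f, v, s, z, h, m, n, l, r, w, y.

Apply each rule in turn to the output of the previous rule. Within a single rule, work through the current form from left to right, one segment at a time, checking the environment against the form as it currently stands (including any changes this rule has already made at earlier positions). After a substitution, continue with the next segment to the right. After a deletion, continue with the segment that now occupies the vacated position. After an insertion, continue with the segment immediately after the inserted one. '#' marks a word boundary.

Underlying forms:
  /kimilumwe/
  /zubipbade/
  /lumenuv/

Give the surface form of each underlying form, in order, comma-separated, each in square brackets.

/kimilumwe/:
  1 Velar Palatalization: [kimilumwe] → [timilumwe]
  2 Vowel Epenthesis: no change — [timilumwe]
  3 Spirantization: no change — [timilumwe]
  4 Final Vowel Raising: [timilumwe] → [timilumwi]
  5 Medial Vowel Deletion: [timilumwi] → [timilmwi]
/zubipbade/:
  1 Velar Palatalization: no change — [zubipbade]
  2 Vowel Epenthesis: no change — [zubipbade]
  3 Spirantization: [zubipbade] → [zuvipbaze]
  4 Final Vowel Raising: [zuvipbaze] → [zuvipbazi]
  5 Medial Vowel Deletion: [zuvipbazi] → [zvipbazi]
/lumenuv/:
  1 Velar Palatalization: no change — [lumenuv]
  2 Vowel Epenthesis: no change — [lumenuv]
  3 Spirantization: no change — [lumenuv]
  4 Final Vowel Raising: no change — [lumenuv]
  5 Medial Vowel Deletion: [lumenuv] → [lmenv]

[timilmwi], [zvipbazi], [lmenv]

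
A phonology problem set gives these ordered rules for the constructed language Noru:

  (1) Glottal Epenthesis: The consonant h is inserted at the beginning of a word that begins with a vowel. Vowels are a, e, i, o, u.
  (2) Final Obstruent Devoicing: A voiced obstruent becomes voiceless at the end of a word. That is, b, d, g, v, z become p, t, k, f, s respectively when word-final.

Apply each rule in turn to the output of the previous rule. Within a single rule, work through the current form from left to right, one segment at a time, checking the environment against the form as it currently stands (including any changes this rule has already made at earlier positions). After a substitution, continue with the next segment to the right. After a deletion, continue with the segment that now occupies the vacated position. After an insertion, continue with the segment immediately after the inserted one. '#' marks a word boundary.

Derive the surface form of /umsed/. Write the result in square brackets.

[humset]

(1) Glottal Epenthesis: [umsed] → [humsed]
(2) Final Obstruent Devoicing: [humsed] → [humset]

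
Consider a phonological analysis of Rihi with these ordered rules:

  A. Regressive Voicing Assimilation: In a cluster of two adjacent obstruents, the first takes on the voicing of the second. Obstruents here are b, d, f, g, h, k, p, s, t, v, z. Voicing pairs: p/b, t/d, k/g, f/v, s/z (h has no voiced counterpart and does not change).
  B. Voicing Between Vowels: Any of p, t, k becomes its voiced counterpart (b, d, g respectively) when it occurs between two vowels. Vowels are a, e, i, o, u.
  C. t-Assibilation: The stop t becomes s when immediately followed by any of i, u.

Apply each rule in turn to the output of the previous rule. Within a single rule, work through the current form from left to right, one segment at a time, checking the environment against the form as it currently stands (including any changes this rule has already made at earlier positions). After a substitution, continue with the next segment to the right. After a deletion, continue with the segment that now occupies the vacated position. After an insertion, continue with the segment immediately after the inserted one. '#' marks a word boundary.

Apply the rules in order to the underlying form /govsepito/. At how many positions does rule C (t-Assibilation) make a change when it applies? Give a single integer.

0

A Regressive Voicing Assimilation: [govsepito] → [gofsepito]
B Voicing Between Vowels: [gofsepito] → [gofsebido]
C t-Assibilation: no change — [gofsebido]
Rule C changed 0 position(s).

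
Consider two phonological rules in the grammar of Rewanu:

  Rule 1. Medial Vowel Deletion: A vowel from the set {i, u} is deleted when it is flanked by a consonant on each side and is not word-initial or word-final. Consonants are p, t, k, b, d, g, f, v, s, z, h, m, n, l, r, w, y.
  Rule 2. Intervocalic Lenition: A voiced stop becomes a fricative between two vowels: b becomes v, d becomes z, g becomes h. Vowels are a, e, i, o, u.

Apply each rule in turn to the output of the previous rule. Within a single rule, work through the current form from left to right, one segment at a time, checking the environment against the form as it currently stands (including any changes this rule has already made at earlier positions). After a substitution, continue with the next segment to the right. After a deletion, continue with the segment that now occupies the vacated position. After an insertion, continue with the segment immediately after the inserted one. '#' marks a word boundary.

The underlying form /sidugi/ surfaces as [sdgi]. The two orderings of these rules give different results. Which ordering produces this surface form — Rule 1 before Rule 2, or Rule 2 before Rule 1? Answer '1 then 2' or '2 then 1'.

Order 1 then 2:
  1 Medial Vowel Deletion: [sidugi] → [sdgi]
  2 Intervocalic Lenition: no change — [sdgi]
  result: [sdgi]
Order 2 then 1:
  2 Intervocalic Lenition: [sidugi] → [sizuhi]
  1 Medial Vowel Deletion: [sizuhi] → [szhi]
  result: [szhi]

1 then 2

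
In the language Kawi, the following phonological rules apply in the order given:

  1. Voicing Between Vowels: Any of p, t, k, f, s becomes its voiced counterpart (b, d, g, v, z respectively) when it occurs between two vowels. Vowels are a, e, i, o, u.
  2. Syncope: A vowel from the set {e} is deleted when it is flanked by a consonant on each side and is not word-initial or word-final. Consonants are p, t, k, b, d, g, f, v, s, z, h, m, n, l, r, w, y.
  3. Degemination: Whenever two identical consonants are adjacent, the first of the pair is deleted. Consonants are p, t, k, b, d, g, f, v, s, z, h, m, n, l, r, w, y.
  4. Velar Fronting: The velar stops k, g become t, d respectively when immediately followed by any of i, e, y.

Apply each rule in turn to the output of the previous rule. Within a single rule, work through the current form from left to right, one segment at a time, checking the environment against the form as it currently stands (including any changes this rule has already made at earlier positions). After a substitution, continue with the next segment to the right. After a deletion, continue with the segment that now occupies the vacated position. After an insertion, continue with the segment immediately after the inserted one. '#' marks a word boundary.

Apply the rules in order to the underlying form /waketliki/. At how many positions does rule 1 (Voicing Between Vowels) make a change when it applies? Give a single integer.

2

1 Voicing Between Vowels: [waketliki] → [wagetligi]
2 Syncope: [wagetligi] → [wagtligi]
3 Degemination: no change — [wagtligi]
4 Velar Fronting: [wagtligi] → [wagtlidi]
Rule 1 changed 2 position(s).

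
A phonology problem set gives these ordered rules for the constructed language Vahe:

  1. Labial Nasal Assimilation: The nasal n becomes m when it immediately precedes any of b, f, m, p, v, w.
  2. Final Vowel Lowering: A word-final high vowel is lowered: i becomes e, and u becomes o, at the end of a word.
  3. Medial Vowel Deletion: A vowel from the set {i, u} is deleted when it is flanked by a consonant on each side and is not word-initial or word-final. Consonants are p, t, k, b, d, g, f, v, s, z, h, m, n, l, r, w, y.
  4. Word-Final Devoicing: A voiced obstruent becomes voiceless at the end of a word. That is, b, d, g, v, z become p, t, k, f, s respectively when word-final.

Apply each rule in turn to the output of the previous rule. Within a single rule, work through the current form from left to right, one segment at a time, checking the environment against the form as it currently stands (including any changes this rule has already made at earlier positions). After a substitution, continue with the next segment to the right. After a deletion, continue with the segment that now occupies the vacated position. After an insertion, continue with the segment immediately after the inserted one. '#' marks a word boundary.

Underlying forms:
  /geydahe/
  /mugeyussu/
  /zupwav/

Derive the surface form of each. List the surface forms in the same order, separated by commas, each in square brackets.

/geydahe/:
  1 Labial Nasal Assimilation: no change — [geydahe]
  2 Final Vowel Lowering: no change — [geydahe]
  3 Medial Vowel Deletion: no change — [geydahe]
  4 Word-Final Devoicing: no change — [geydahe]
/mugeyussu/:
  1 Labial Nasal Assimilation: no change — [mugeyussu]
  2 Final Vowel Lowering: [mugeyussu] → [mugeyusso]
  3 Medial Vowel Deletion: [mugeyusso] → [mgeysso]
  4 Word-Final Devoicing: no change — [mgeysso]
/zupwav/:
  1 Labial Nasal Assimilation: no change — [zupwav]
  2 Final Vowel Lowering: no change — [zupwav]
  3 Medial Vowel Deletion: [zupwav] → [zpwav]
  4 Word-Final Devoicing: [zpwav] → [zpwaf]

[geydahe], [mgeysso], [zpwaf]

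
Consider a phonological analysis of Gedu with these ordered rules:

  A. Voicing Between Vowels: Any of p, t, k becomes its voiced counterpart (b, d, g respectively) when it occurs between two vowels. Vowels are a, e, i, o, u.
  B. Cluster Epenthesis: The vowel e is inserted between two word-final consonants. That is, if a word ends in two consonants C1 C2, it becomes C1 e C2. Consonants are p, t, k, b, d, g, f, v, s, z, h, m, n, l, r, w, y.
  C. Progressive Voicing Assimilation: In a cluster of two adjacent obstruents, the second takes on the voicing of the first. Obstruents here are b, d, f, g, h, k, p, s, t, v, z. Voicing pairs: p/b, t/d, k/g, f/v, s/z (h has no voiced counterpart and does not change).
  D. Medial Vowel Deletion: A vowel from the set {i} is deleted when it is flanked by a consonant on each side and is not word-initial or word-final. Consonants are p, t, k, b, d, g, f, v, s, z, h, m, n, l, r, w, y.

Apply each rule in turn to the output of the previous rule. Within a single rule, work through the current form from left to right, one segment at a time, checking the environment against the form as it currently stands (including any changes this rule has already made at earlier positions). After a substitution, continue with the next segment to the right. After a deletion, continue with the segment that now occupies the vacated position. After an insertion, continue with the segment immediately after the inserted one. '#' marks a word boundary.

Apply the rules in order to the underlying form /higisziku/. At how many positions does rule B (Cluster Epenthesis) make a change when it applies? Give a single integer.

0

A Voicing Between Vowels: [higisziku] → [higiszigu]
B Cluster Epenthesis: no change — [higiszigu]
C Progressive Voicing Assimilation: [higiszigu] → [higissigu]
D Medial Vowel Deletion: [higissigu] → [hgssgu]
Rule B changed 0 position(s).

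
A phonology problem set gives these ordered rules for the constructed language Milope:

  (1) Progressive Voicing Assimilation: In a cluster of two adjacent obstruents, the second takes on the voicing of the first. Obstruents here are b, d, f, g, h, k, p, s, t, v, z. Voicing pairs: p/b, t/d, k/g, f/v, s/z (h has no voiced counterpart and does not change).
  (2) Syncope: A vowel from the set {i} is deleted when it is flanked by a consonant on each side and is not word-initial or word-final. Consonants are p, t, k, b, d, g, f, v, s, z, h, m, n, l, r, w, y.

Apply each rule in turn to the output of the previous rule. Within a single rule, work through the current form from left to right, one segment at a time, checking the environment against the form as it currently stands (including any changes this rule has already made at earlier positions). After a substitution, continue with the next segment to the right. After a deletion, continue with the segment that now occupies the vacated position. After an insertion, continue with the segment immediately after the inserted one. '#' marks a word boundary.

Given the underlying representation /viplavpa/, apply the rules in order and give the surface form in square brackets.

[vplavba]

(1) Progressive Voicing Assimilation: [viplavpa] → [viplavba]
(2) Syncope: [viplavba] → [vplavba]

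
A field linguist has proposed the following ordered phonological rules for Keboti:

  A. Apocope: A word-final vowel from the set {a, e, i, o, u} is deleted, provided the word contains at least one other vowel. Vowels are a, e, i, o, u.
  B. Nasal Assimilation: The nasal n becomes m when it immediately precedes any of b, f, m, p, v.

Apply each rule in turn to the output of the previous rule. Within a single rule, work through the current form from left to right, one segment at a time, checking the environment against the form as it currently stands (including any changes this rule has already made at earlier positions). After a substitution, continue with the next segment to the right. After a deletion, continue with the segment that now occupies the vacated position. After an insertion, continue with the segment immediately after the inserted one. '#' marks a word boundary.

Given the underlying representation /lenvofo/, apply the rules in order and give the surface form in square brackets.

[lemvof]

A Apocope: [lenvofo] → [lenvof]
B Nasal Assimilation: [lenvof] → [lemvof]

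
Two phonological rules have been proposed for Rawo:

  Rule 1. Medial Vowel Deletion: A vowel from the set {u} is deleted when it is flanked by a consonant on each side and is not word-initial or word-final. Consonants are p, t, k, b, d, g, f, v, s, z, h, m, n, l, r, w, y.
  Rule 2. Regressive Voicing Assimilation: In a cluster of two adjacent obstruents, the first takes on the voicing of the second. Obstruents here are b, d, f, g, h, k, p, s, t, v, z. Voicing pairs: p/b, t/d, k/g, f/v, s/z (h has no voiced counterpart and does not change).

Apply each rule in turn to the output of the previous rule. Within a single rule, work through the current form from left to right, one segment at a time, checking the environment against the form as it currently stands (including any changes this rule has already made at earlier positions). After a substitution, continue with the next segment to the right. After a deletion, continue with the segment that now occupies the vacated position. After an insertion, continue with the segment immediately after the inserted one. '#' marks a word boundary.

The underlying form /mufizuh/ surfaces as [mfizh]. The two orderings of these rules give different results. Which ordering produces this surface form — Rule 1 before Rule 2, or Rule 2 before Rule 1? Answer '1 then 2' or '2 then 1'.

2 then 1

Order 1 then 2:
  1 Medial Vowel Deletion: [mufizuh] → [mfizh]
  2 Regressive Voicing Assimilation: [mfizh] → [mfish]
  result: [mfish]
Order 2 then 1:
  2 Regressive Voicing Assimilation: no change — [mufizuh]
  1 Medial Vowel Deletion: [mufizuh] → [mfizh]
  result: [mfizh]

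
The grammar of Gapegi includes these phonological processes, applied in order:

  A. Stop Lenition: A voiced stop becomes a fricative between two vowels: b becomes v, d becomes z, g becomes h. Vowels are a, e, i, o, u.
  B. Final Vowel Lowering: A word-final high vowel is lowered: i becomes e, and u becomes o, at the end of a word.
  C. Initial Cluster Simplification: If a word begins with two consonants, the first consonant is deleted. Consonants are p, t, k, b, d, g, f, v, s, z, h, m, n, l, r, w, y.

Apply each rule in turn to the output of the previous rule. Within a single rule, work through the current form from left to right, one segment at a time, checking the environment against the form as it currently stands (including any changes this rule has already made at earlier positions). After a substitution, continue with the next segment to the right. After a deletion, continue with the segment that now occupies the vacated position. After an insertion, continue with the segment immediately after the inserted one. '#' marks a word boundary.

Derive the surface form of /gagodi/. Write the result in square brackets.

A Stop Lenition: [gagodi] → [gahozi]
B Final Vowel Lowering: [gahozi] → [gahoze]
C Initial Cluster Simplification: no change — [gahoze]

[gahoze]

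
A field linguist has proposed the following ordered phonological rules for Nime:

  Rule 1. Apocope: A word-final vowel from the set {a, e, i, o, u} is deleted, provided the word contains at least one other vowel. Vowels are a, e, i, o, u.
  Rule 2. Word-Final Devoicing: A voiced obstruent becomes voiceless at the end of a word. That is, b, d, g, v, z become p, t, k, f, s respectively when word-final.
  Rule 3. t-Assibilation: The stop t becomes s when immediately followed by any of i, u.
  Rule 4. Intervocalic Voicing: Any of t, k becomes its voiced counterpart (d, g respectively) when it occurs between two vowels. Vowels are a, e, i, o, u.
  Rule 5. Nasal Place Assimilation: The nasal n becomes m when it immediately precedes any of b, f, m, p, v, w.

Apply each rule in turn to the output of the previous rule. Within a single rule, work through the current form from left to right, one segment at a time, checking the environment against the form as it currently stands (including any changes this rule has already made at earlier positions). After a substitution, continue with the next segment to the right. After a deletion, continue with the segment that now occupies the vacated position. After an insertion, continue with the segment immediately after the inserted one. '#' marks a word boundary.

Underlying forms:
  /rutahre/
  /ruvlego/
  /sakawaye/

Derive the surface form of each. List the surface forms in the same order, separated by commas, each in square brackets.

[rudahr], [ruvlek], [sagaway]

/rutahre/:
  Rule 1 Apocope: [rutahre] → [rutahr]
  Rule 2 Word-Final Devoicing: no change — [rutahr]
  Rule 3 t-Assibilation: no change — [rutahr]
  Rule 4 Intervocalic Voicing: [rutahr] → [rudahr]
  Rule 5 Nasal Place Assimilation: no change — [rudahr]
/ruvlego/:
  Rule 1 Apocope: [ruvlego] → [ruvleg]
  Rule 2 Word-Final Devoicing: [ruvleg] → [ruvlek]
  Rule 3 t-Assibilation: no change — [ruvlek]
  Rule 4 Intervocalic Voicing: no change — [ruvlek]
  Rule 5 Nasal Place Assimilation: no change — [ruvlek]
/sakawaye/:
  Rule 1 Apocope: [sakawaye] → [sakaway]
  Rule 2 Word-Final Devoicing: no change — [sakaway]
  Rule 3 t-Assibilation: no change — [sakaway]
  Rule 4 Intervocalic Voicing: [sakaway] → [sagaway]
  Rule 5 Nasal Place Assimilation: no change — [sagaway]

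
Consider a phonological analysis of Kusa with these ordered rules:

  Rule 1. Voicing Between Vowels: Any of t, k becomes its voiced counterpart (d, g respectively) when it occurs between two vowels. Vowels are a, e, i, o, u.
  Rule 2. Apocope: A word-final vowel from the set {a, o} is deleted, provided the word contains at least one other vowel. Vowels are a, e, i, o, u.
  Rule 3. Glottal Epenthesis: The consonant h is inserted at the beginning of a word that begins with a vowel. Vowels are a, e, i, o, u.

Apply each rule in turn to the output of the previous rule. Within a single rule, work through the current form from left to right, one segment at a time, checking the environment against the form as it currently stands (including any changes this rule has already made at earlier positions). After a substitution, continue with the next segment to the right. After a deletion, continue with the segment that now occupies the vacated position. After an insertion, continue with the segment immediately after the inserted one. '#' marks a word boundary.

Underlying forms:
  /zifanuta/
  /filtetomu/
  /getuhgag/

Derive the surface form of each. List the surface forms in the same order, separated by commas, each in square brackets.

[zifanud], [filtedomu], [geduhgag]

/zifanuta/:
  Rule 1 Voicing Between Vowels: [zifanuta] → [zifanuda]
  Rule 2 Apocope: [zifanuda] → [zifanud]
  Rule 3 Glottal Epenthesis: no change — [zifanud]
/filtetomu/:
  Rule 1 Voicing Between Vowels: [filtetomu] → [filtedomu]
  Rule 2 Apocope: no change — [filtedomu]
  Rule 3 Glottal Epenthesis: no change — [filtedomu]
/getuhgag/:
  Rule 1 Voicing Between Vowels: [getuhgag] → [geduhgag]
  Rule 2 Apocope: no change — [geduhgag]
  Rule 3 Glottal Epenthesis: no change — [geduhgag]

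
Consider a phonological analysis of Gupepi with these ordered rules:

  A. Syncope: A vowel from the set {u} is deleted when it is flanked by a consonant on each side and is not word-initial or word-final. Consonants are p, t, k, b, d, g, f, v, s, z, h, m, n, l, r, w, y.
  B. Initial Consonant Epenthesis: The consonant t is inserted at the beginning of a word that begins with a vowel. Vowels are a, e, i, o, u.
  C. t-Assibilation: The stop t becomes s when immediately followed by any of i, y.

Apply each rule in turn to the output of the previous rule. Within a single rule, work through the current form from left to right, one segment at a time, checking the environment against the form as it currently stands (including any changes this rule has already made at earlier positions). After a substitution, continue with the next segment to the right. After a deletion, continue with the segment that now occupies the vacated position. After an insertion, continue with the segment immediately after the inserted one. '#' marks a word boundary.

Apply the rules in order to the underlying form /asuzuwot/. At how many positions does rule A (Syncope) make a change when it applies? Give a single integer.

2

A Syncope: [asuzuwot] → [aszwot]
B Initial Consonant Epenthesis: [aszwot] → [taszwot]
C t-Assibilation: no change — [taszwot]
Rule A changed 2 position(s).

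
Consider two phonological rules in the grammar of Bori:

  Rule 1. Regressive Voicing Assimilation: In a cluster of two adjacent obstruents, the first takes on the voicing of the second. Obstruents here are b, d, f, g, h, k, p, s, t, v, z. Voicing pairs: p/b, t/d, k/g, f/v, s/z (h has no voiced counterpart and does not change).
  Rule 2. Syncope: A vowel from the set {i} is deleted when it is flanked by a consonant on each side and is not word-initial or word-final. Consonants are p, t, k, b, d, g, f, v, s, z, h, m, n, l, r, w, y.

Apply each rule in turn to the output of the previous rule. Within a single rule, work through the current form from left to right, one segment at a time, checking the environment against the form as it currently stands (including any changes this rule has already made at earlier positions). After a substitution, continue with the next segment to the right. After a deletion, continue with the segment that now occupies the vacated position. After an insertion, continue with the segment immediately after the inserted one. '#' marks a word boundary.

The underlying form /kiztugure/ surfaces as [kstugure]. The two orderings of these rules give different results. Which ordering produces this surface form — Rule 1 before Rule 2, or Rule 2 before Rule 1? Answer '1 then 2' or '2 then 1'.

Order 1 then 2:
  1 Regressive Voicing Assimilation: [kiztugure] → [kistugure]
  2 Syncope: [kistugure] → [kstugure]
  result: [kstugure]
Order 2 then 1:
  2 Syncope: [kiztugure] → [kztugure]
  1 Regressive Voicing Assimilation: [kztugure] → [gstugure]
  result: [gstugure]

1 then 2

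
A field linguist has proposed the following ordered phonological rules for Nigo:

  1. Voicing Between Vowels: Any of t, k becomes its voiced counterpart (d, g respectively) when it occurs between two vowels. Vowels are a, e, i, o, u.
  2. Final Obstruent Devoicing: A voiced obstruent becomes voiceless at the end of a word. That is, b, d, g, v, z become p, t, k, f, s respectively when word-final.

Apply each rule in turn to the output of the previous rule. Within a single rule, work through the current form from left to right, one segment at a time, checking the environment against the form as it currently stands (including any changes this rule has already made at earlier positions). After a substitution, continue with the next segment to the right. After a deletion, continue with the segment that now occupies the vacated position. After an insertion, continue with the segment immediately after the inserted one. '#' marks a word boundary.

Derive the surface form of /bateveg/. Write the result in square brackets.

[badevek]

1 Voicing Between Vowels: [bateveg] → [badeveg]
2 Final Obstruent Devoicing: [badeveg] → [badevek]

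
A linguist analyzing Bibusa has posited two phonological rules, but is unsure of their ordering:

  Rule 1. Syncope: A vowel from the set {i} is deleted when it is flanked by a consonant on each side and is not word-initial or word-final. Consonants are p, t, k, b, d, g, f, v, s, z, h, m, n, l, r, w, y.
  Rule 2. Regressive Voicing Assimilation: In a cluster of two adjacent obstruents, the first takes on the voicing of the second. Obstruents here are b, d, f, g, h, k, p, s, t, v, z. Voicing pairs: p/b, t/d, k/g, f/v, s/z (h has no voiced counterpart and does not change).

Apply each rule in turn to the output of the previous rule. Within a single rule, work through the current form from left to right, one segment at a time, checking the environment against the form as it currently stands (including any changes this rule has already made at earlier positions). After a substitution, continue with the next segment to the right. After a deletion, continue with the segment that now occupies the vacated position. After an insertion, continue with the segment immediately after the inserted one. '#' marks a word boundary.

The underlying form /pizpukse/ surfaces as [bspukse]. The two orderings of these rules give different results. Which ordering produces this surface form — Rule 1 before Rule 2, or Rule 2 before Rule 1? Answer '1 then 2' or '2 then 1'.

Order 1 then 2:
  1 Syncope: [pizpukse] → [pzpukse]
  2 Regressive Voicing Assimilation: [pzpukse] → [bspukse]
  result: [bspukse]
Order 2 then 1:
  2 Regressive Voicing Assimilation: [pizpukse] → [pispukse]
  1 Syncope: [pispukse] → [pspukse]
  result: [pspukse]

1 then 2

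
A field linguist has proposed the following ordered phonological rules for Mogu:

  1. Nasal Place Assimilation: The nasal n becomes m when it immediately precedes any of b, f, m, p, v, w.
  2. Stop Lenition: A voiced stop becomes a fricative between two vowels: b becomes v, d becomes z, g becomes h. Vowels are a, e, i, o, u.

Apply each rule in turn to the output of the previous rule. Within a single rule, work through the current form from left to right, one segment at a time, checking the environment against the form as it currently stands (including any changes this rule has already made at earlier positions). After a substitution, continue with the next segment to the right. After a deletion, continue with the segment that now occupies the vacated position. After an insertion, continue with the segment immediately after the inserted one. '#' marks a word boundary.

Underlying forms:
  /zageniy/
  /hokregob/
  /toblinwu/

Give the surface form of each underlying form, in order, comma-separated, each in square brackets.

[zaheniy], [hokrehob], [toblimwu]

/zageniy/:
  1 Nasal Place Assimilation: no change — [zageniy]
  2 Stop Lenition: [zageniy] → [zaheniy]
/hokregob/:
  1 Nasal Place Assimilation: no change — [hokregob]
  2 Stop Lenition: [hokregob] → [hokrehob]
/toblinwu/:
  1 Nasal Place Assimilation: [toblinwu] → [toblimwu]
  2 Stop Lenition: no change — [toblimwu]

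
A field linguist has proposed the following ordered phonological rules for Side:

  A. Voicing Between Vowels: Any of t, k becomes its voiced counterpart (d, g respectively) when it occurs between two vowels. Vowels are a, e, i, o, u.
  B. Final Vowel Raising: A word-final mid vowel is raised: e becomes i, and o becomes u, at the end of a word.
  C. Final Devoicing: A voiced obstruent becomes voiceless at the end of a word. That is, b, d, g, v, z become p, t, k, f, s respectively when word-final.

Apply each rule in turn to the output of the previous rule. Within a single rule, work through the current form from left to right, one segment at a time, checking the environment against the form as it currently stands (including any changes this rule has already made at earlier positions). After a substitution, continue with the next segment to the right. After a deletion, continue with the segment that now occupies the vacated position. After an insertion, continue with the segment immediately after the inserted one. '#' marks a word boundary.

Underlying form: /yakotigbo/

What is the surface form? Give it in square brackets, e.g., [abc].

A Voicing Between Vowels: [yakotigbo] → [yagodigbo]
B Final Vowel Raising: [yagodigbo] → [yagodigbu]
C Final Devoicing: no change — [yagodigbu]

[yagodigbu]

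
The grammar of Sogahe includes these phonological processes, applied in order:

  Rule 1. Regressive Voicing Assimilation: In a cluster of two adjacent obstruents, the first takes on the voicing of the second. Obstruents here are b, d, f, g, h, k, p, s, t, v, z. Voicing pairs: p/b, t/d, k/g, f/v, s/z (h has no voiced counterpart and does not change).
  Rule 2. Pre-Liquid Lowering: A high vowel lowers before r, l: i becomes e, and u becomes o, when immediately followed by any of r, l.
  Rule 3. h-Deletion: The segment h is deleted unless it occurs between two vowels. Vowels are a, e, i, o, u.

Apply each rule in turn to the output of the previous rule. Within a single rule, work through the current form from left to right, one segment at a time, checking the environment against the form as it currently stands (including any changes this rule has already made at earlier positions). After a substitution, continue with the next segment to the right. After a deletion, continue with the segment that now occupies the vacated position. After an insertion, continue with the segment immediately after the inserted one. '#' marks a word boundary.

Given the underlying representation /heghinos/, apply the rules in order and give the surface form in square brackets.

Rule 1 Regressive Voicing Assimilation: [heghinos] → [hekhinos]
Rule 2 Pre-Liquid Lowering: no change — [hekhinos]
Rule 3 h-Deletion: [hekhinos] → [ekinos]

[ekinos]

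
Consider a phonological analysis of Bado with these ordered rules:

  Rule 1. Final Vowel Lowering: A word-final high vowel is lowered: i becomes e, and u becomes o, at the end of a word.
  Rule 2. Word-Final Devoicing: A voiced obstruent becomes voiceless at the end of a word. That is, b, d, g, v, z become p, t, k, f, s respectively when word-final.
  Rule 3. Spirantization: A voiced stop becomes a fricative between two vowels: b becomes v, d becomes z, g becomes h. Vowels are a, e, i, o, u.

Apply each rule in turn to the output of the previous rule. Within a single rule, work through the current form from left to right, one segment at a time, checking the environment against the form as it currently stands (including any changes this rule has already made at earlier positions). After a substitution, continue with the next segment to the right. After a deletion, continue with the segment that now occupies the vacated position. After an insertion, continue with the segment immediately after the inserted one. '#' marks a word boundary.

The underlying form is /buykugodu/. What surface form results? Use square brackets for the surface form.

Rule 1 Final Vowel Lowering: [buykugodu] → [buykugodo]
Rule 2 Word-Final Devoicing: no change — [buykugodo]
Rule 3 Spirantization: [buykugodo] → [buykuhozo]

[buykuhozo]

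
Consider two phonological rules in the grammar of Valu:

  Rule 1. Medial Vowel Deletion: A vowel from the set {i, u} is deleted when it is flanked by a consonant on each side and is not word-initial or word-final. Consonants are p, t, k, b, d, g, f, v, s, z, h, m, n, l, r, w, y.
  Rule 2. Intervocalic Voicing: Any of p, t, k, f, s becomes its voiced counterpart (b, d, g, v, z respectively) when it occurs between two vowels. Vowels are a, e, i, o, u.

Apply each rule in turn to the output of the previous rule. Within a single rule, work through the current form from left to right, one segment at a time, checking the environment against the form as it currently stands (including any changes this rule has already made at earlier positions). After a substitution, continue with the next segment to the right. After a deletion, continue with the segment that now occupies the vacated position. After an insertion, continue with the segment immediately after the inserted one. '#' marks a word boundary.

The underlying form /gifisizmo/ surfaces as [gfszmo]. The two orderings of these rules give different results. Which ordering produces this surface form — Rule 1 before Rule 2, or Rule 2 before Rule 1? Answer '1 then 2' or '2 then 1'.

1 then 2

Order 1 then 2:
  1 Medial Vowel Deletion: [gifisizmo] → [gfszmo]
  2 Intervocalic Voicing: no change — [gfszmo]
  result: [gfszmo]
Order 2 then 1:
  2 Intervocalic Voicing: [gifisizmo] → [givizizmo]
  1 Medial Vowel Deletion: [givizizmo] → [gvzzmo]
  result: [gvzzmo]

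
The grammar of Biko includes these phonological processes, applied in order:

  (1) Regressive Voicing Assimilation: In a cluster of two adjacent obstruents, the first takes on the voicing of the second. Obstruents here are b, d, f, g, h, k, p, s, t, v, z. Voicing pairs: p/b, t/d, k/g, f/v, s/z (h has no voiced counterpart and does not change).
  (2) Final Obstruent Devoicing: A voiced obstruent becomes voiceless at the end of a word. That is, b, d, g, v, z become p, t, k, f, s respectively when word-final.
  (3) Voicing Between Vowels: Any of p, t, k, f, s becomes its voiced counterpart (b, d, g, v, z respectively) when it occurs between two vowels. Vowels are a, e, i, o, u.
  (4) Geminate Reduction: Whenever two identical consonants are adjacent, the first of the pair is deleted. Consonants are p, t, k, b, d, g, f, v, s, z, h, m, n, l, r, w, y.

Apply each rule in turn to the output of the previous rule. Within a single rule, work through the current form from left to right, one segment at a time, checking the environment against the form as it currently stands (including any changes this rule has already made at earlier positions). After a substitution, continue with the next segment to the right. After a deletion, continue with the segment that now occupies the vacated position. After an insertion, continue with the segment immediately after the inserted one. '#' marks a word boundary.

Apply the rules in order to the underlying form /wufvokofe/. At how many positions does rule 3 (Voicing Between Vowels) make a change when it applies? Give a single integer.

2

(1) Regressive Voicing Assimilation: [wufvokofe] → [wuvvokofe]
(2) Final Obstruent Devoicing: no change — [wuvvokofe]
(3) Voicing Between Vowels: [wuvvokofe] → [wuvvogove]
(4) Geminate Reduction: [wuvvogove] → [wuvogove]
Rule 3 changed 2 position(s).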